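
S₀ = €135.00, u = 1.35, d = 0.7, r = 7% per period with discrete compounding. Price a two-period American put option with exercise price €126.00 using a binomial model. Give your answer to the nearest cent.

€12.68

Risk-neutral probability p = (1 + 0.07 − 0.7)/(1.35 − 0.7) = 0.3700/0.6500 = 0.5692
Terminal stock prices: S_uu = 246, S_ud = 127.6, S_dd = 66.15
Terminal payoffs (K − S): max(-120, 0) = 0, max(-1.575, 0) = 0, max(59.85, 0) = 59.85
Node u (S = 182.2): continuation = 1/1.07·[0.5692·0.0000 + 0.4308·0.0000] = 0.0000; exercise value = 0.0000 ≤ continuation, so V_u = 0.0000
Node d (S = 94.5): continuation = 1/1.07·[0.5692·0.0000 + 0.4308·59.8500] = 24.0949; exercise value = 31.5000 > continuation, so V_d = 31.5000 (exercise)
Node 0 (S = 135): continuation = 1/1.07·[0.5692·0.0000 + 0.4308·31.5000] = 12.6815; exercise value = 0.0000 ≤ continuation, so V_0 = 12.6815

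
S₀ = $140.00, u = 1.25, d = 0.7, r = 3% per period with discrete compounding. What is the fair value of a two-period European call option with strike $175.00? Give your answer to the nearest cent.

$14.85

Risk-neutral probability p = (1 + 0.03 − 0.7)/(1.25 − 0.7) = 0.3300/0.5500 = 0.6000
Terminal stock prices: S_uu = 218.8, S_ud = 122.5, S_dd = 68.6
Terminal payoffs (S − K): max(43.75, 0) = 43.75, max(-52.5, 0) = 0, max(-106.4, 0) = 0
Node u (S = 175): V_u = 1/1.03·[0.6000·43.7500 + 0.4000·0.0000] = 25.4854
Node d (S = 98): V_d = 1/1.03·[0.6000·0.0000 + 0.4000·0.0000] = 0.0000
Node 0 (S = 140): V_0 = 1/1.03·[0.6000·25.4854 + 0.4000·0.0000] = 14.8459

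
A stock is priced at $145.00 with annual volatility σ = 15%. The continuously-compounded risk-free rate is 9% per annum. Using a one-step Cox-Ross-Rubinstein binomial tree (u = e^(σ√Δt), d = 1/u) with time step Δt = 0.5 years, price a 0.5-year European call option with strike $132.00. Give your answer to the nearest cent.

CRR parameters: u = e^(σ√Δt) = e^(0.15·√0.5) = 1.1119, d = 1/u = 0.8994
Per-period rate: rΔt = 0.09·0.5 = 0.045, so R = e^0.045 = 1.0460
Risk-neutral probability p = (e^0.045 − 0.8994)/(1.1119 − 0.8994) = 0.1467/0.2125 = 0.6901
Terminal stock prices: S_u = 161.2, S_d = 130.4
Terminal payoffs (S − K): max(29.22, 0) = 29.22, max(-1.592, 0) = 0
Node 0 (S = 145): V_0 = e^(−0.045)·[0.6901·29.2248 + 0.3099·0.0000] = 19.2800

$19.28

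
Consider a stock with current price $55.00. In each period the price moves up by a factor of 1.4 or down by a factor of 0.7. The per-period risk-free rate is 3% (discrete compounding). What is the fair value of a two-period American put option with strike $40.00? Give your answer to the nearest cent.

Risk-neutral probability p = (1 + 0.03 − 0.7)/(1.4 − 0.7) = 0.3300/0.7000 = 0.4714
Terminal stock prices: S_uu = 107.8, S_ud = 53.9, S_dd = 26.95
Terminal payoffs (K − S): max(-67.8, 0) = 0, max(-13.9, 0) = 0, max(13.05, 0) = 13.05
Node u (S = 77): continuation = 1/1.03·[0.4714·0.0000 + 0.5286·0.0000] = 0.0000; exercise value = 0.0000 ≤ continuation, so V_u = 0.0000
Node d (S = 38.5): continuation = 1/1.03·[0.4714·0.0000 + 0.5286·13.0500] = 6.6969; exercise value = 1.5000 ≤ continuation, so V_d = 6.6969
Node 0 (S = 55): continuation = 1/1.03·[0.4714·0.0000 + 0.5286·6.6969] = 3.4367; exercise value = 0.0000 ≤ continuation, so V_0 = 3.4367

$3.44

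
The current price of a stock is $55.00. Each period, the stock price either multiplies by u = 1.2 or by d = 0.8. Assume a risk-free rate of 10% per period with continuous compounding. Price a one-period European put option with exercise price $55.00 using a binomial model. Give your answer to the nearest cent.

$2.36

Risk-neutral probability p = (e^0.1 − 0.8)/(1.2 − 0.8) = 0.3052/0.4000 = 0.7629
Terminal stock prices: S_u = 66, S_d = 44
Terminal payoffs (K − S): max(-11, 0) = 0, max(11, 0) = 11
Node 0 (S = 55): V_0 = e^(−0.1)·[0.7629·0.0000 + 0.2371·11.0000] = 2.3596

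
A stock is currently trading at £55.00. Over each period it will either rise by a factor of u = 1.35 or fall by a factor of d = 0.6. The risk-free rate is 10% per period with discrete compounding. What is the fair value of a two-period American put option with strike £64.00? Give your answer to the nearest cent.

£12.97

Risk-neutral probability p = (1 + 0.1 − 0.6)/(1.35 − 0.6) = 0.5000/0.7500 = 0.6667
Terminal stock prices: S_uu = 100.2, S_ud = 44.55, S_dd = 19.8
Terminal payoffs (K − S): max(-36.24, 0) = 0, max(19.45, 0) = 19.45, max(44.2, 0) = 44.2
Node u (S = 74.25): continuation = 1/1.1·[0.6667·0.0000 + 0.3333·19.4500] = 5.8939; exercise value = 0.0000 ≤ continuation, so V_u = 5.8939
Node d (S = 33): continuation = 1/1.1·[0.6667·19.4500 + 0.3333·44.2000] = 25.1818; exercise value = 31.0000 > continuation, so V_d = 31.0000 (exercise)
Node 0 (S = 55): continuation = 1/1.1·[0.6667·5.8939 + 0.3333·31.0000] = 12.9660; exercise value = 9.0000 ≤ continuation, so V_0 = 12.9660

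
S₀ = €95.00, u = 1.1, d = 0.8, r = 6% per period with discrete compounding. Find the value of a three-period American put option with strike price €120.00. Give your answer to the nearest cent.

Risk-neutral probability p = (1 + 0.06 − 0.8)/(1.1 − 0.8) = 0.2600/0.3000 = 0.8667
Terminal stock prices: S_uuu = 126.4, S_uud = 91.96, S_udd = 66.88, S_ddd = 48.64
Terminal payoffs (K − S): max(-6.445, 0) = 0, max(28.04, 0) = 28.04, max(53.12, 0) = 53.12, max(71.36, 0) = 71.36
Node uu (S = 115): continuation = 1/1.06·[0.8667·0.0000 + 0.1333·28.0400] = 3.5270; exercise value = 5.0500 > continuation, so V_uu = 5.0500 (exercise)
Node ud (S = 83.6): continuation = 1/1.06·[0.8667·28.0400 + 0.1333·53.1200] = 29.6075; exercise value = 36.4000 > continuation, so V_ud = 36.4000 (exercise)
Node dd (S = 60.8): continuation = 1/1.06·[0.8667·53.1200 + 0.1333·71.3600] = 52.4075; exercise value = 59.2000 > continuation, so V_dd = 59.2000 (exercise)
Node u (S = 104.5): continuation = 1/1.06·[0.8667·5.0500 + 0.1333·36.4000] = 8.7075; exercise value = 15.5000 > continuation, so V_u = 15.5000 (exercise)
Node d (S = 76): continuation = 1/1.06·[0.8667·36.4000 + 0.1333·59.2000] = 37.2075; exercise value = 44.0000 > continuation, so V_d = 44.0000 (exercise)
Node 0 (S = 95): continuation = 1/1.06·[0.8667·15.5000 + 0.1333·44.0000] = 18.2075; exercise value = 25.0000 > continuation, so V_0 = 25.0000 (exercise)

€25.00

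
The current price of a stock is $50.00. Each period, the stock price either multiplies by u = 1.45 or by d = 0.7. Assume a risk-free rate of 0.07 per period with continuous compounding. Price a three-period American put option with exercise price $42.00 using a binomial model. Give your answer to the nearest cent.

$5.17

Risk-neutral probability p = (e^0.07 − 0.7)/(1.45 − 0.7) = 0.3725/0.7500 = 0.4967
Terminal stock prices: S_uuu = 152.4, S_uud = 73.59, S_udd = 35.52, S_ddd = 17.15
Terminal payoffs (K − S): max(-110.4, 0) = 0, max(-31.59, 0) = 0, max(6.475, 0) = 6.475, max(24.85, 0) = 24.85
Node uu (S = 105.1): continuation = e^(−0.07)·[0.4967·0.0000 + 0.5033·0.0000] = 0.0000; exercise value = 0.0000 ≤ continuation, so V_uu = 0.0000
Node ud (S = 50.75): continuation = e^(−0.07)·[0.4967·0.0000 + 0.5033·6.4750] = 3.0387; exercise value = 0.0000 ≤ continuation, so V_ud = 3.0387
Node dd (S = 24.5): continuation = e^(−0.07)·[0.4967·6.4750 + 0.5033·24.8500] = 14.6605; exercise value = 17.5000 > continuation, so V_dd = 17.5000 (exercise)
Node u (S = 72.5): continuation = e^(−0.07)·[0.4967·0.0000 + 0.5033·3.0387] = 1.4260; exercise value = 0.0000 ≤ continuation, so V_u = 1.4260
Node d (S = 35): continuation = e^(−0.07)·[0.4967·3.0387 + 0.5033·17.5000] = 9.6199; exercise value = 7.0000 ≤ continuation, so V_d = 9.6199
Node 0 (S = 50): continuation = e^(−0.07)·[0.4967·1.4260 + 0.5033·9.6199] = 5.1750; exercise value = 0.0000 ≤ continuation, so V_0 = 5.1750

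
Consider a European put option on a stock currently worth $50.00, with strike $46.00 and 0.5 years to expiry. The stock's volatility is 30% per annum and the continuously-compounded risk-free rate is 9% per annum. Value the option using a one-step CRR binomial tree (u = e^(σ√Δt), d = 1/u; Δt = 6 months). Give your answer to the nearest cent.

CRR parameters: u = e^(σ√Δt) = e^(0.3·√0.5) = 1.2363, d = 1/u = 0.8089
Per-period rate: rΔt = 0.09·0.5 = 0.045, so R = e^0.045 = 1.0460
Risk-neutral probability p = (e^0.045 − 0.8089)/(1.2363 − 0.8089) = 0.2372/0.4275 = 0.5548
Terminal stock prices: S_u = 61.82, S_d = 40.44
Terminal payoffs (K − S): max(-15.82, 0) = 0, max(5.557, 0) = 5.557
Node 0 (S = 50): V_0 = e^(−0.045)·[0.5548·0.0000 + 0.4452·5.5571] = 2.3649

$2.36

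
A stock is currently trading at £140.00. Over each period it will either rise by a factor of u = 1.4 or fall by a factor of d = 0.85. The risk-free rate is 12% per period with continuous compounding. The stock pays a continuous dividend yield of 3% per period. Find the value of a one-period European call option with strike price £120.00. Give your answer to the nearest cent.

Per-period risk-free factor R = e^0.12 = 1.1275; dividend-adjusted growth = e^(0.12−0.03) = 1.0942.
Risk-neutral probability p = (1.0942 − 0.85)/(1.4 − 0.85) = 0.2442/0.5500 = 0.4440
Terminal stock prices: S_u = 196, S_d = 119
Terminal payoffs (S − K): max(76, 0) = 76, max(-1, 0) = 0
Node 0 (S = 140): V_0 = e^(−0.12)·[0.4440·76.0000 + 0.5560·0.0000] = 29.9251

£29.93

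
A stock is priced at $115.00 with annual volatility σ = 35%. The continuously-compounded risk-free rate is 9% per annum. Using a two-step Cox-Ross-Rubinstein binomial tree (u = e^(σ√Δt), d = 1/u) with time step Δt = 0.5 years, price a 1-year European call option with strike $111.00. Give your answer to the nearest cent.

$21.79

CRR parameters: u = e^(σ√Δt) = e^(0.35·√0.5) = 1.2808, d = 1/u = 0.7808
Per-period rate: rΔt = 0.09·0.5 = 0.045, so R = e^0.045 = 1.0460
Risk-neutral probability p = (e^0.045 − 0.7808)/(1.2808 − 0.7808) = 0.2653/0.5000 = 0.5305
Terminal stock prices: S_uu = 188.7, S_ud = 115, S_dd = 70.1
Terminal payoffs (S − K): max(77.65, 0) = 77.65, max(4, 0) = 4, max(-40.9, 0) = 0
Node u (S = 147.3): V_u = e^(−0.045)·[0.5305·77.6525 + 0.4695·4.0000] = 41.1766
Node d (S = 89.79): V_d = e^(−0.045)·[0.5305·4.0000 + 0.4695·0.0000] = 2.0286
Node 0 (S = 115): V_0 = e^(−0.045)·[0.5305·41.1766 + 0.4695·2.0286] = 21.7931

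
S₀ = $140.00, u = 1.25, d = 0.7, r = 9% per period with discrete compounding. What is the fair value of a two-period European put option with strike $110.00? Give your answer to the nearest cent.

$2.95

Risk-neutral probability p = (1 + 0.09 − 0.7)/(1.25 − 0.7) = 0.3900/0.5500 = 0.7091
Terminal stock prices: S_uu = 218.8, S_ud = 122.5, S_dd = 68.6
Terminal payoffs (K − S): max(-108.8, 0) = 0, max(-12.5, 0) = 0, max(41.4, 0) = 41.4
Node u (S = 175): V_u = 1/1.09·[0.7091·0.0000 + 0.2909·0.0000] = 0.0000
Node d (S = 98): V_d = 1/1.09·[0.7091·0.0000 + 0.2909·41.4000] = 11.0492
Node 0 (S = 140): V_0 = 1/1.09·[0.7091·0.0000 + 0.2909·11.0492] = 2.9489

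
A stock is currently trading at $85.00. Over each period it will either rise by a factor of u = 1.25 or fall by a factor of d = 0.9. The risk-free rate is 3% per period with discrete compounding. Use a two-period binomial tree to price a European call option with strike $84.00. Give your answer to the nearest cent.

Risk-neutral probability p = (1 + 0.03 − 0.9)/(1.25 − 0.9) = 0.1300/0.3500 = 0.3714
Terminal stock prices: S_uu = 132.8, S_ud = 95.62, S_dd = 68.85
Terminal payoffs (S − K): max(48.81, 0) = 48.81, max(11.62, 0) = 11.62, max(-15.15, 0) = 0
Node u (S = 106.2): V_u = 1/1.03·[0.3714·48.8125 + 0.6286·11.6250] = 24.6966
Node d (S = 76.5): V_d = 1/1.03·[0.3714·11.6250 + 0.6286·0.0000] = 4.1921
Node 0 (S = 85): V_0 = 1/1.03·[0.3714·24.6966 + 0.6286·4.1921] = 11.4641

$11.46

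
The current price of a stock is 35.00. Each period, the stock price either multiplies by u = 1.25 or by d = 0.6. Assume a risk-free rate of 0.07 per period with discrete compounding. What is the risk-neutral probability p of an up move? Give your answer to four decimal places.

p = 0.7231

Risk-neutral probability p = (1 + 0.07 − 0.6)/(1.25 − 0.6) = 0.4700/0.6500 = 0.7231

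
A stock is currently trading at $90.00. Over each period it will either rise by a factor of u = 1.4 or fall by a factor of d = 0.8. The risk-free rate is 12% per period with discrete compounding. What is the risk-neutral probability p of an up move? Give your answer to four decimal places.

Risk-neutral probability p = (1 + 0.12 − 0.8)/(1.4 − 0.8) = 0.3200/0.6000 = 0.5333

p = 0.5333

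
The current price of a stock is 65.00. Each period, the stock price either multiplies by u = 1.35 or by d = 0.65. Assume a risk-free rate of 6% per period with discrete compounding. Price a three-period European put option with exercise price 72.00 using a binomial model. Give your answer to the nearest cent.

Risk-neutral probability p = (1 + 0.06 − 0.65)/(1.35 − 0.65) = 0.4100/0.7000 = 0.5857
Terminal stock prices: S_uuu = 159.9, S_uud = 77, S_udd = 37.07, S_ddd = 17.85
Terminal payoffs (K − S): max(-87.92, 0) = 0, max(-5.001, 0) = 0, max(34.93, 0) = 34.93, max(54.15, 0) = 54.15
Node uu (S = 118.5): V_uu = 1/1.06·[0.5857·0.0000 + 0.4143·0.0000] = 0.0000
Node ud (S = 57.04): V_ud = 1/1.06·[0.5857·0.0000 + 0.4143·34.9256] = 13.6502
Node dd (S = 27.46): V_dd = 1/1.06·[0.5857·34.9256 + 0.4143·54.1494] = 40.4620
Node u (S = 87.75): V_u = 1/1.06·[0.5857·0.0000 + 0.4143·13.6502] = 5.3350
Node d (S = 42.25): V_d = 1/1.06·[0.5857·13.6502 + 0.4143·40.4620] = 23.3566
Node 0 (S = 65): V_0 = 1/1.06·[0.5857·5.3350 + 0.4143·23.3566] = 12.0765

12.08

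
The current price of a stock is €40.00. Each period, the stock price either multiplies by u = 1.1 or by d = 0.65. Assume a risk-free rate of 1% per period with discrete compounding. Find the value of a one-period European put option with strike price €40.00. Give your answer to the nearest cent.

€2.77

Risk-neutral probability p = (1 + 0.01 − 0.65)/(1.1 − 0.65) = 0.3600/0.4500 = 0.8000
Terminal stock prices: S_u = 44, S_d = 26
Terminal payoffs (K − S): max(-4, 0) = 0, max(14, 0) = 14
Node 0 (S = 40): V_0 = 1/1.01·[0.8000·0.0000 + 0.2000·14.0000] = 2.7723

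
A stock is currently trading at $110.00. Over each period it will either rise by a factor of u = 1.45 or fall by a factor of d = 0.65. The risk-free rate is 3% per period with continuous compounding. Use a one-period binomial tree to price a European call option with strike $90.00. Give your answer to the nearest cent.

Risk-neutral probability p = (e^0.03 − 0.65)/(1.45 − 0.65) = 0.3805/0.8000 = 0.4756
Terminal stock prices: S_u = 159.5, S_d = 71.5
Terminal payoffs (S − K): max(69.5, 0) = 69.5, max(-18.5, 0) = 0
Node 0 (S = 110): V_0 = e^(−0.03)·[0.4756·69.5000 + 0.5244·0.0000] = 32.0752

$32.08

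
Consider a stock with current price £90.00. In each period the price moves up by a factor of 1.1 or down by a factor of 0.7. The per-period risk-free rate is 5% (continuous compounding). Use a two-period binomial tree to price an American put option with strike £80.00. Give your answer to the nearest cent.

£3.01

Risk-neutral probability p = (e^0.05 − 0.7)/(1.1 − 0.7) = 0.3513/0.4000 = 0.8782
Terminal stock prices: S_uu = 108.9, S_ud = 69.3, S_dd = 44.1
Terminal payoffs (K − S): max(-28.9, 0) = 0, max(10.7, 0) = 10.7, max(35.9, 0) = 35.9
Node u (S = 99): continuation = e^(−0.05)·[0.8782·0.0000 + 0.1218·10.7000] = 1.2399; exercise value = 0.0000 ≤ continuation, so V_u = 1.2399
Node d (S = 63): continuation = e^(−0.05)·[0.8782·10.7000 + 0.1218·35.9000] = 13.0984; exercise value = 17.0000 > continuation, so V_d = 17.0000 (exercise)
Node 0 (S = 90): continuation = e^(−0.05)·[0.8782·1.2399 + 0.1218·17.0000] = 3.0057; exercise value = 0.0000 ≤ continuation, so V_0 = 3.0057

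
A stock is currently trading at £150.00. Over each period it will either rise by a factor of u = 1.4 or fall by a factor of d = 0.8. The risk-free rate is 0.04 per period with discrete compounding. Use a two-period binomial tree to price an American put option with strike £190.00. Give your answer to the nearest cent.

Risk-neutral probability p = (1 + 0.04 − 0.8)/(1.4 − 0.8) = 0.2400/0.6000 = 0.4000
Terminal stock prices: S_uu = 294, S_ud = 168, S_dd = 96
Terminal payoffs (K − S): max(-104, 0) = 0, max(22, 0) = 22, max(94, 0) = 94
Node u (S = 210): continuation = 1/1.04·[0.4000·0.0000 + 0.6000·22.0000] = 12.6923; exercise value = 0.0000 ≤ continuation, so V_u = 12.6923
Node d (S = 120): continuation = 1/1.04·[0.4000·22.0000 + 0.6000·94.0000] = 62.6923; exercise value = 70.0000 > continuation, so V_d = 70.0000 (exercise)
Node 0 (S = 150): continuation = 1/1.04·[0.4000·12.6923 + 0.6000·70.0000] = 45.2663; exercise value = 40.0000 ≤ continuation, so V_0 = 45.2663

£45.27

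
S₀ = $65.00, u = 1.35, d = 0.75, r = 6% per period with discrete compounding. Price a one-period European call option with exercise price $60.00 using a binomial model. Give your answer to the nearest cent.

$13.53

Risk-neutral probability p = (1 + 0.06 − 0.75)/(1.35 − 0.75) = 0.3100/0.6000 = 0.5167
Terminal stock prices: S_u = 87.75, S_d = 48.75
Terminal payoffs (S − K): max(27.75, 0) = 27.75, max(-11.25, 0) = 0
Node 0 (S = 65): V_0 = 1/1.06·[0.5167·27.7500 + 0.4833·0.0000] = 13.5259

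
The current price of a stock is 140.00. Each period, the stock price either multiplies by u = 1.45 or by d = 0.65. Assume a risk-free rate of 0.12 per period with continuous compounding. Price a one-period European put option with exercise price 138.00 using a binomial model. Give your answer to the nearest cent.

16.80

Risk-neutral probability p = (e^0.12 − 0.65)/(1.45 − 0.65) = 0.4775/0.8000 = 0.5969
Terminal stock prices: S_u = 203, S_d = 91
Terminal payoffs (K − S): max(-65, 0) = 0, max(47, 0) = 47
Node 0 (S = 140): V_0 = e^(−0.12)·[0.5969·0.0000 + 0.4031·47.0000] = 16.8045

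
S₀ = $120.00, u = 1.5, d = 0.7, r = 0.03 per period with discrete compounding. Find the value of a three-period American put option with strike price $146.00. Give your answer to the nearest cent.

Risk-neutral probability p = (1 + 0.03 − 0.7)/(1.5 − 0.7) = 0.3300/0.8000 = 0.4125
Terminal stock prices: S_uuu = 405, S_uud = 189, S_udd = 88.2, S_ddd = 41.16
Terminal payoffs (K − S): max(-259, 0) = 0, max(-43, 0) = 0, max(57.8, 0) = 57.8, max(104.8, 0) = 104.8
Node uu (S = 270): continuation = 1/1.03·[0.4125·0.0000 + 0.5875·0.0000] = 0.0000; exercise value = 0.0000 ≤ continuation, so V_uu = 0.0000
Node ud (S = 126): continuation = 1/1.03·[0.4125·0.0000 + 0.5875·57.8000] = 32.9684; exercise value = 20.0000 ≤ continuation, so V_ud = 32.9684
Node dd (S = 58.8): continuation = 1/1.03·[0.4125·57.8000 + 0.5875·104.8400] = 82.9476; exercise value = 87.2000 > continuation, so V_dd = 87.2000 (exercise)
Node u (S = 180): continuation = 1/1.03·[0.4125·0.0000 + 0.5875·32.9684] = 18.8048; exercise value = 0.0000 ≤ continuation, so V_u = 18.8048
Node d (S = 84): continuation = 1/1.03·[0.4125·32.9684 + 0.5875·87.2000] = 62.9412; exercise value = 62.0000 ≤ continuation, so V_d = 62.9412
Node 0 (S = 120): continuation = 1/1.03·[0.4125·18.8048 + 0.5875·62.9412] = 43.4320; exercise value = 26.0000 ≤ continuation, so V_0 = 43.4320

$43.43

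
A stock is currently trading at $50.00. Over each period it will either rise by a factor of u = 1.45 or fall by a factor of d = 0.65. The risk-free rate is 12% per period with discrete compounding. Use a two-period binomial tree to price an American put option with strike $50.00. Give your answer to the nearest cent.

Risk-neutral probability p = (1 + 0.12 − 0.65)/(1.45 − 0.65) = 0.4700/0.8000 = 0.5875
Terminal stock prices: S_uu = 105.1, S_ud = 47.12, S_dd = 21.13
Terminal payoffs (K − S): max(-55.12, 0) = 0, max(2.875, 0) = 2.875, max(28.87, 0) = 28.87
Node u (S = 72.5): continuation = 1/1.12·[0.5875·0.0000 + 0.4125·2.8750] = 1.0589; exercise value = 0.0000 ≤ continuation, so V_u = 1.0589
Node d (S = 32.5): continuation = 1/1.12·[0.5875·2.8750 + 0.4125·28.8750] = 12.1429; exercise value = 17.5000 > continuation, so V_d = 17.5000 (exercise)
Node 0 (S = 50): continuation = 1/1.12·[0.5875·1.0589 + 0.4125·17.5000] = 7.0007; exercise value = 0.0000 ≤ continuation, so V_0 = 7.0007

$7.00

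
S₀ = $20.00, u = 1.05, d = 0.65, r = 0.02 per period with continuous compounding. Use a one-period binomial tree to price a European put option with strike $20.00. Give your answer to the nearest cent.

$0.51

Risk-neutral probability p = (e^0.02 − 0.65)/(1.05 − 0.65) = 0.3702/0.4000 = 0.9255
Terminal stock prices: S_u = 21, S_d = 13
Terminal payoffs (K − S): max(-1, 0) = 0, max(7, 0) = 7
Node 0 (S = 20): V_0 = e^(−0.02)·[0.9255·0.0000 + 0.0745·7.0000] = 0.5112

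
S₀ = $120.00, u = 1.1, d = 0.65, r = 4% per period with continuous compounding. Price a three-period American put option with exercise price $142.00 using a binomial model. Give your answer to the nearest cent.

Risk-neutral probability p = (e^0.04 − 0.65)/(1.1 − 0.65) = 0.3908/0.4500 = 0.8685
Terminal stock prices: S_uuu = 159.7, S_uud = 94.38, S_udd = 55.77, S_ddd = 32.95
Terminal payoffs (K − S): max(-17.72, 0) = 0, max(47.62, 0) = 47.62, max(86.23, 0) = 86.23, max(109, 0) = 109
Node uu (S = 145.2): continuation = e^(−0.04)·[0.8685·0.0000 + 0.1315·47.6200] = 6.0179; exercise value = 0.0000 ≤ continuation, so V_uu = 6.0179
Node ud (S = 85.8): continuation = e^(−0.04)·[0.8685·47.6200 + 0.1315·86.2300] = 50.6321; exercise value = 56.2000 > continuation, so V_ud = 56.2000 (exercise)
Node dd (S = 50.7): continuation = e^(−0.04)·[0.8685·86.2300 + 0.1315·109.0450] = 85.7321; exercise value = 91.3000 > continuation, so V_dd = 91.3000 (exercise)
Node u (S = 132): continuation = e^(−0.04)·[0.8685·6.0179 + 0.1315·56.2000] = 12.1237; exercise value = 10.0000 ≤ continuation, so V_u = 12.1237
Node d (S = 78): continuation = e^(−0.04)·[0.8685·56.2000 + 0.1315·91.3000] = 58.4321; exercise value = 64.0000 > continuation, so V_d = 64.0000 (exercise)
Node 0 (S = 120): continuation = e^(−0.04)·[0.8685·12.1237 + 0.1315·64.0000] = 18.2041; exercise value = 22.0000 > continuation, so V_0 = 22.0000 (exercise)

$22.00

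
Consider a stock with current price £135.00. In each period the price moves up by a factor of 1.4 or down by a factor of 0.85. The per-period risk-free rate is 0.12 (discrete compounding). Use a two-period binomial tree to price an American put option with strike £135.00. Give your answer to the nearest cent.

£9.20

Risk-neutral probability p = (1 + 0.12 − 0.85)/(1.4 − 0.85) = 0.2700/0.5500 = 0.4909
Terminal stock prices: S_uu = 264.6, S_ud = 160.7, S_dd = 97.54
Terminal payoffs (K − S): max(-129.6, 0) = 0, max(-25.65, 0) = 0, max(37.46, 0) = 37.46
Node u (S = 189): continuation = 1/1.12·[0.4909·0.0000 + 0.5091·0.0000] = 0.0000; exercise value = 0.0000 ≤ continuation, so V_u = 0.0000
Node d (S = 114.8): continuation = 1/1.12·[0.4909·0.0000 + 0.5091·37.4625] = 17.0284; exercise value = 20.2500 > continuation, so V_d = 20.2500 (exercise)
Node 0 (S = 135): continuation = 1/1.12·[0.4909·0.0000 + 0.5091·20.2500] = 9.2045; exercise value = 0.0000 ≤ continuation, so V_0 = 9.2045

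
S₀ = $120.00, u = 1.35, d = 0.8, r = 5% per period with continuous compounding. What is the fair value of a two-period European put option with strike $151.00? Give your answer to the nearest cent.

Risk-neutral probability p = (e^0.05 − 0.8)/(1.35 − 0.8) = 0.2513/0.5500 = 0.4569
Terminal stock prices: S_uu = 218.7, S_ud = 129.6, S_dd = 76.8
Terminal payoffs (K − S): max(-67.7, 0) = 0, max(21.4, 0) = 21.4, max(74.2, 0) = 74.2
Node u (S = 162): V_u = e^(−0.05)·[0.4569·0.0000 + 0.5431·21.4000] = 11.0564
Node d (S = 96): V_d = e^(−0.05)·[0.4569·21.4000 + 0.5431·74.2000] = 47.6356
Node 0 (S = 120): V_0 = e^(−0.05)·[0.4569·11.0564 + 0.5431·47.6356] = 29.4160

$29.42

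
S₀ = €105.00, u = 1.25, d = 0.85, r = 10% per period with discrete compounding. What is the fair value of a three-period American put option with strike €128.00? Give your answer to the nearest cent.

Risk-neutral probability p = (1 + 0.1 − 0.85)/(1.25 − 0.85) = 0.2500/0.4000 = 0.6250
Terminal stock prices: S_uuu = 205.1, S_uud = 139.5, S_udd = 94.83, S_ddd = 64.48
Terminal payoffs (K − S): max(-77.08, 0) = 0, max(-11.45, 0) = 0, max(33.17, 0) = 33.17, max(63.52, 0) = 63.52
Node uu (S = 164.1): continuation = 1/1.1·[0.6250·0.0000 + 0.3750·0.0000] = 0.0000; exercise value = 0.0000 ≤ continuation, so V_uu = 0.0000
Node ud (S = 111.6): continuation = 1/1.1·[0.6250·0.0000 + 0.3750·33.1719] = 11.3086; exercise value = 16.4375 > continuation, so V_ud = 16.4375 (exercise)
Node dd (S = 75.86): continuation = 1/1.1·[0.6250·33.1719 + 0.3750·63.5169] = 40.5011; exercise value = 52.1375 > continuation, so V_dd = 52.1375 (exercise)
Node u (S = 131.2): continuation = 1/1.1·[0.6250·0.0000 + 0.3750·16.4375] = 5.6037; exercise value = 0.0000 ≤ continuation, so V_u = 5.6037
Node d (S = 89.25): continuation = 1/1.1·[0.6250·16.4375 + 0.3750·52.1375] = 27.1136; exercise value = 38.7500 > continuation, so V_d = 38.7500 (exercise)
Node 0 (S = 105): continuation = 1/1.1·[0.6250·5.6037 + 0.3750·38.7500] = 16.3941; exercise value = 23.0000 > continuation, so V_0 = 23.0000 (exercise)

€23.00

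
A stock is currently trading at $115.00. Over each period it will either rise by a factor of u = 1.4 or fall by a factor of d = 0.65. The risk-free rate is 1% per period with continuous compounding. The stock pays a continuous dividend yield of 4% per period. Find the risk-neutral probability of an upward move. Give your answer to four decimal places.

p = 0.4273

Per-period risk-free factor R = e^0.01 = 1.0101; dividend-adjusted growth = e^(0.01−0.04) = 0.9704.
Risk-neutral probability p = (0.9704 − 0.65)/(1.4 − 0.65) = 0.3204/0.7500 = 0.4273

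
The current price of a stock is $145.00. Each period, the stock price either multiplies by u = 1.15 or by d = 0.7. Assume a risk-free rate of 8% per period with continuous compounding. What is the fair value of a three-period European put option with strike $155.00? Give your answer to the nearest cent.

$8.78

Risk-neutral probability p = (e^0.08 − 0.7)/(1.15 − 0.7) = 0.3833/0.4500 = 0.8517
Terminal stock prices: S_uuu = 220.5, S_uud = 134.2, S_udd = 81.71, S_ddd = 49.73
Terminal payoffs (K − S): max(-65.53, 0) = 0, max(20.77, 0) = 20.77, max(73.29, 0) = 73.29, max(105.3, 0) = 105.3
Node uu (S = 191.8): V_uu = e^(−0.08)·[0.8517·0.0000 + 0.1483·20.7663] = 2.8419
Node ud (S = 116.7): V_ud = e^(−0.08)·[0.8517·20.7663 + 0.1483·73.2925] = 26.3580
Node dd (S = 71.05): V_dd = e^(−0.08)·[0.8517·73.2925 + 0.1483·105.2650] = 72.0330
Node u (S = 166.8): V_u = e^(−0.08)·[0.8517·2.8419 + 0.1483·26.3580] = 5.8417
Node d (S = 101.5): V_d = e^(−0.08)·[0.8517·26.3580 + 0.1483·72.0330] = 30.5823
Node 0 (S = 145): V_0 = e^(−0.08)·[0.8517·5.8417 + 0.1483·30.5823] = 8.7784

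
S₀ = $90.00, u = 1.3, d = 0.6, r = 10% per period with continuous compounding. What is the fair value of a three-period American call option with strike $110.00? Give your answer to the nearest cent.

$24.43

Risk-neutral probability p = (e^0.1 − 0.6)/(1.3 − 0.6) = 0.5052/0.7000 = 0.7217
Terminal stock prices: S_uuu = 197.7, S_uud = 91.26, S_udd = 42.12, S_ddd = 19.44
Terminal payoffs (S − K): max(87.73, 0) = 87.73, max(-18.74, 0) = 0, max(-67.88, 0) = 0, max(-90.56, 0) = 0
Node uu (S = 152.1): continuation = e^(−0.1)·[0.7217·87.7300 + 0.2783·0.0000] = 57.2874; exercise value = 42.1000 ≤ continuation, so V_uu = 57.2874
Node ud (S = 70.2): continuation = e^(−0.1)·[0.7217·0.0000 + 0.2783·0.0000] = 0.0000; exercise value = 0.0000 ≤ continuation, so V_ud = 0.0000
Node dd (S = 32.4): continuation = e^(−0.1)·[0.7217·0.0000 + 0.2783·0.0000] = 0.0000; exercise value = 0.0000 ≤ continuation, so V_dd = 0.0000
Node u (S = 117): continuation = e^(−0.1)·[0.7217·57.2874 + 0.2783·0.0000] = 37.4085; exercise value = 7.0000 ≤ continuation, so V_u = 37.4085
Node d (S = 54): continuation = e^(−0.1)·[0.7217·0.0000 + 0.2783·0.0000] = 0.0000; exercise value = 0.0000 ≤ continuation, so V_d = 0.0000
Node 0 (S = 90): continuation = e^(−0.1)·[0.7217·37.4085 + 0.2783·0.0000] = 24.4276; exercise value = 0.0000 ≤ continuation, so V_0 = 24.4276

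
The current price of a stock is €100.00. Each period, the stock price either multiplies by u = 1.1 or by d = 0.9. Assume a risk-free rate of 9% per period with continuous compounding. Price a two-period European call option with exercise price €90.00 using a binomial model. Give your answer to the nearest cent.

€24.83

Risk-neutral probability p = (e^0.09 − 0.9)/(1.1 − 0.9) = 0.1942/0.2000 = 0.9709
Terminal stock prices: S_uu = 121, S_ud = 99, S_dd = 81
Terminal payoffs (S − K): max(31, 0) = 31, max(9, 0) = 9, max(-9, 0) = 0
Node u (S = 110): V_u = e^(−0.09)·[0.9709·31.0000 + 0.0291·9.0000] = 27.7462
Node d (S = 90): V_d = e^(−0.09)·[0.9709·9.0000 + 0.0291·0.0000] = 7.9858
Node 0 (S = 100): V_0 = e^(−0.09)·[0.9709·27.7462 + 0.0291·7.9858] = 24.8321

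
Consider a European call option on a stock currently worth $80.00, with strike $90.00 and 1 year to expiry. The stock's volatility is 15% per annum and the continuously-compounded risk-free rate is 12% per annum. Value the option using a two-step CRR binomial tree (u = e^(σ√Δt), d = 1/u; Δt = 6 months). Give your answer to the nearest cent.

CRR parameters: u = e^(σ√Δt) = e^(0.15·√0.5) = 1.1119, d = 1/u = 0.8994
Per-period rate: rΔt = 0.12·0.5 = 0.06, so R = e^0.06 = 1.0618
Risk-neutral probability p = (e^0.06 − 0.8994)/(1.1119 − 0.8994) = 0.1625/0.2125 = 0.7645
Terminal stock prices: S_uu = 98.9, S_ud = 80, S_dd = 64.71
Terminal payoffs (S − K): max(8.905, 0) = 8.905, max(-10, 0) = 0, max(-25.29, 0) = 0
Node u (S = 88.95): V_u = e^(−0.06)·[0.7645·8.9049 + 0.2355·0.0000] = 6.4110
Node d (S = 71.95): V_d = e^(−0.06)·[0.7645·0.0000 + 0.2355·0.0000] = 0.0000
Node 0 (S = 80): V_0 = e^(−0.06)·[0.7645·6.4110 + 0.2355·0.0000] = 4.6156

$4.62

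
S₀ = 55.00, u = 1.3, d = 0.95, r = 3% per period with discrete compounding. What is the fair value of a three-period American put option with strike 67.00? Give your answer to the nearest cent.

Risk-neutral probability p = (1 + 0.03 − 0.95)/(1.3 − 0.95) = 0.0800/0.3500 = 0.2286
Terminal stock prices: S_uuu = 120.8, S_uud = 88.3, S_udd = 64.53, S_ddd = 47.16
Terminal payoffs (K − S): max(-53.84, 0) = 0, max(-21.3, 0) = 0, max(2.471, 0) = 2.471, max(19.84, 0) = 19.84
Node uu (S = 92.95): continuation = 1/1.03·[0.2286·0.0000 + 0.7714·0.0000] = 0.0000; exercise value = 0.0000 ≤ continuation, so V_uu = 0.0000
Node ud (S = 67.92): continuation = 1/1.03·[0.2286·0.0000 + 0.7714·2.4712] = 1.8509; exercise value = 0.0000 ≤ continuation, so V_ud = 1.8509
Node dd (S = 49.64): continuation = 1/1.03·[0.2286·2.4712 + 0.7714·19.8444] = 15.4110; exercise value = 17.3625 > continuation, so V_dd = 17.3625 (exercise)
Node u (S = 71.5): continuation = 1/1.03·[0.2286·0.0000 + 0.7714·1.8509] = 1.3862; exercise value = 0.0000 ≤ continuation, so V_u = 1.3862
Node d (S = 52.25): continuation = 1/1.03·[0.2286·1.8509 + 0.7714·17.3625] = 13.4145; exercise value = 14.7500 > continuation, so V_d = 14.7500 (exercise)
Node 0 (S = 55): continuation = 1/1.03·[0.2286·1.3862 + 0.7714·14.7500] = 11.3548; exercise value = 12.0000 > continuation, so V_0 = 12.0000 (exercise)

12.00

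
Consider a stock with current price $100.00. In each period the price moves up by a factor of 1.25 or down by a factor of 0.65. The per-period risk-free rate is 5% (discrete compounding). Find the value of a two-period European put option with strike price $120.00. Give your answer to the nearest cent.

$23.46

Risk-neutral probability p = (1 + 0.05 − 0.65)/(1.25 − 0.65) = 0.4000/0.6000 = 0.6667
Terminal stock prices: S_uu = 156.2, S_ud = 81.25, S_dd = 42.25
Terminal payoffs (K − S): max(-36.25, 0) = 0, max(38.75, 0) = 38.75, max(77.75, 0) = 77.75
Node u (S = 125): V_u = 1/1.05·[0.6667·0.0000 + 0.3333·38.7500] = 12.3016
Node d (S = 65): V_d = 1/1.05·[0.6667·38.7500 + 0.3333·77.7500] = 49.2857
Node 0 (S = 100): V_0 = 1/1.05·[0.6667·12.3016 + 0.3333·49.2857] = 23.4568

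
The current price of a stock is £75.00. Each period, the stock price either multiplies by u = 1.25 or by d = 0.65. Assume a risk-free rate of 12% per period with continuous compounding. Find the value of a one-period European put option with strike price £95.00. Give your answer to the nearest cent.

Risk-neutral probability p = (e^0.12 − 0.65)/(1.25 − 0.65) = 0.4775/0.6000 = 0.7958
Terminal stock prices: S_u = 93.75, S_d = 48.75
Terminal payoffs (K − S): max(1.25, 0) = 1.25, max(46.25, 0) = 46.25
Node 0 (S = 75): V_0 = e^(−0.12)·[0.7958·1.2500 + 0.2042·46.2500] = 9.2574

£9.26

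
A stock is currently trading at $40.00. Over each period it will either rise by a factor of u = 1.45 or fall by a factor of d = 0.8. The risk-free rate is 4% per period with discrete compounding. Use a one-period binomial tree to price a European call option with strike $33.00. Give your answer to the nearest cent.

Risk-neutral probability p = (1 + 0.04 − 0.8)/(1.45 − 0.8) = 0.2400/0.6500 = 0.3692
Terminal stock prices: S_u = 58, S_d = 32
Terminal payoffs (S − K): max(25, 0) = 25, max(-1, 0) = 0
Node 0 (S = 40): V_0 = 1/1.04·[0.3692·25.0000 + 0.6308·0.0000] = 8.8757

$8.88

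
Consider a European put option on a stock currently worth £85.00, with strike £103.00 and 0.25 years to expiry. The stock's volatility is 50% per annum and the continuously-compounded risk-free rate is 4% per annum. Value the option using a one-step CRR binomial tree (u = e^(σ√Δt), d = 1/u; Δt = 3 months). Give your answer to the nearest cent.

CRR parameters: u = e^(σ√Δt) = e^(0.5·√0.25) = 1.2840, d = 1/u = 0.7788
Per-period rate: rΔt = 0.04·0.25 = 0.01, so R = e^0.01 = 1.0101
Risk-neutral probability p = (e^0.01 − 0.7788)/(1.2840 − 0.7788) = 0.2312/0.5052 = 0.4577
Terminal stock prices: S_u = 109.1, S_d = 66.2
Terminal payoffs (K − S): max(-6.142, 0) = 0, max(36.8, 0) = 36.8
Node 0 (S = 85): V_0 = e^(−0.01)·[0.4577·0.0000 + 0.5423·36.8019] = 19.7585

£19.76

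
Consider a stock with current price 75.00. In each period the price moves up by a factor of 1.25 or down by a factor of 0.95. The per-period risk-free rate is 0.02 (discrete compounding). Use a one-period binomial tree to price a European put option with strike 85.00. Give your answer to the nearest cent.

10.33

Risk-neutral probability p = (1 + 0.02 − 0.95)/(1.25 − 0.95) = 0.0700/0.3000 = 0.2333
Terminal stock prices: S_u = 93.75, S_d = 71.25
Terminal payoffs (K − S): max(-8.75, 0) = 0, max(13.75, 0) = 13.75
Node 0 (S = 75): V_0 = 1/1.02·[0.2333·0.0000 + 0.7667·13.7500] = 10.3350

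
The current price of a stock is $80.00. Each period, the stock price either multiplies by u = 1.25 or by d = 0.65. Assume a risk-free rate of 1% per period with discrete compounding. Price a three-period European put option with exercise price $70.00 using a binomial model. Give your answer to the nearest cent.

Risk-neutral probability p = (1 + 0.01 − 0.65)/(1.25 − 0.65) = 0.3600/0.6000 = 0.6000
Terminal stock prices: S_uuu = 156.2, S_uud = 81.25, S_udd = 42.25, S_ddd = 21.97
Terminal payoffs (K − S): max(-86.25, 0) = 0, max(-11.25, 0) = 0, max(27.75, 0) = 27.75, max(48.03, 0) = 48.03
Node uu (S = 125): V_uu = 1/1.01·[0.6000·0.0000 + 0.4000·0.0000] = 0.0000
Node ud (S = 65): V_ud = 1/1.01·[0.6000·0.0000 + 0.4000·27.7500] = 10.9901
Node dd (S = 33.8): V_dd = 1/1.01·[0.6000·27.7500 + 0.4000·48.0300] = 35.5069
Node u (S = 100): V_u = 1/1.01·[0.6000·0.0000 + 0.4000·10.9901] = 4.3525
Node d (S = 52): V_d = 1/1.01·[0.6000·10.9901 + 0.4000·35.5069] = 20.5909
Node 0 (S = 80): V_0 = 1/1.01·[0.6000·4.3525 + 0.4000·20.5909] = 10.7405

$10.74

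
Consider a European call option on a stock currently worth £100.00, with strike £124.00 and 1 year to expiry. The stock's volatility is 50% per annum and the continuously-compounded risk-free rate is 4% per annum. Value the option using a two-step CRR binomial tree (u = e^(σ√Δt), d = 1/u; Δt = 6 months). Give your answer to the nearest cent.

£14.69

CRR parameters: u = e^(σ√Δt) = e^(0.5·√0.5) = 1.4241, d = 1/u = 0.7022
Per-period rate: rΔt = 0.04·0.5 = 0.02, so R = e^0.02 = 1.0202
Risk-neutral probability p = (e^0.02 − 0.7022)/(1.4241 − 0.7022) = 0.3180/0.7219 = 0.4405
Terminal stock prices: S_uu = 202.8, S_ud = 100, S_dd = 49.31
Terminal payoffs (S − K): max(78.81, 0) = 78.81, max(-24, 0) = 0, max(-74.69, 0) = 0
Node u (S = 142.4): V_u = e^(−0.02)·[0.4405·78.8115 + 0.5595·0.0000] = 34.0293
Node d (S = 70.22): V_d = e^(−0.02)·[0.4405·0.0000 + 0.5595·0.0000] = 0.0000
Node 0 (S = 100): V_0 = e^(−0.02)·[0.4405·34.0293 + 0.5595·0.0000] = 14.6932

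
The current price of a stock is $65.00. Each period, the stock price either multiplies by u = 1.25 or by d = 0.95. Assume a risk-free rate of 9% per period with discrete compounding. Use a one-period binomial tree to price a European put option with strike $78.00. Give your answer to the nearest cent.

Risk-neutral probability p = (1 + 0.09 − 0.95)/(1.25 − 0.95) = 0.1400/0.3000 = 0.4667
Terminal stock prices: S_u = 81.25, S_d = 61.75
Terminal payoffs (K − S): max(-3.25, 0) = 0, max(16.25, 0) = 16.25
Node 0 (S = 65): V_0 = 1/1.09·[0.4667·0.0000 + 0.5333·16.2500] = 7.9511

$7.95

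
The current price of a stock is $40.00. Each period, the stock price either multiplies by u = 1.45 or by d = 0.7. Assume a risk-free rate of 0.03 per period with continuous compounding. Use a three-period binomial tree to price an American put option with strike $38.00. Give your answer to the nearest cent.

Risk-neutral probability p = (e^0.03 − 0.7)/(1.45 − 0.7) = 0.3305/0.7500 = 0.4406
Terminal stock prices: S_uuu = 121.9, S_uud = 58.87, S_udd = 28.42, S_ddd = 13.72
Terminal payoffs (K − S): max(-83.94, 0) = 0, max(-20.87, 0) = 0, max(9.58, 0) = 9.58, max(24.28, 0) = 24.28
Node uu (S = 84.1): continuation = e^(−0.03)·[0.4406·0.0000 + 0.5594·0.0000] = 0.0000; exercise value = 0.0000 ≤ continuation, so V_uu = 0.0000
Node ud (S = 40.6): continuation = e^(−0.03)·[0.4406·0.0000 + 0.5594·9.5800] = 5.2006; exercise value = 0.0000 ≤ continuation, so V_ud = 5.2006
Node dd (S = 19.6): continuation = e^(−0.03)·[0.4406·9.5800 + 0.5594·24.2800] = 17.2769; exercise value = 18.4000 > continuation, so V_dd = 18.4000 (exercise)
Node u (S = 58): continuation = e^(−0.03)·[0.4406·0.0000 + 0.5594·5.2006] = 2.8232; exercise value = 0.0000 ≤ continuation, so V_u = 2.8232
Node d (S = 28): continuation = e^(−0.03)·[0.4406·5.2006 + 0.5594·18.4000] = 12.2123; exercise value = 10.0000 ≤ continuation, so V_d = 12.2123
Node 0 (S = 40): continuation = e^(−0.03)·[0.4406·2.8232 + 0.5594·12.2123] = 7.8368; exercise value = 0.0000 ≤ continuation, so V_0 = 7.8368

$7.84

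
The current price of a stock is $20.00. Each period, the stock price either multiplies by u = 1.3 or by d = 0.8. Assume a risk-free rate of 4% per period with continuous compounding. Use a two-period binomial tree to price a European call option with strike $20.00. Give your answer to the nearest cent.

$3.32

Risk-neutral probability p = (e^0.04 − 0.8)/(1.3 − 0.8) = 0.2408/0.5000 = 0.4816
Terminal stock prices: S_uu = 33.8, S_ud = 20.8, S_dd = 12.8
Terminal payoffs (S − K): max(13.8, 0) = 13.8, max(0.8, 0) = 0.8, max(-7.2, 0) = 0
Node u (S = 26): V_u = e^(−0.04)·[0.4816·13.8000 + 0.5184·0.8000] = 6.7842
Node d (S = 16): V_d = e^(−0.04)·[0.4816·0.8000 + 0.5184·0.0000] = 0.3702
Node 0 (S = 20): V_0 = e^(−0.04)·[0.4816·6.7842 + 0.5184·0.3702] = 3.3237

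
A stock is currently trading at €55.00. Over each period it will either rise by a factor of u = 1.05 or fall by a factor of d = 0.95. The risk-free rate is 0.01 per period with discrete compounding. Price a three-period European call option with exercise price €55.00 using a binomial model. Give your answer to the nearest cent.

Risk-neutral probability p = (1 + 0.01 − 0.95)/(1.05 − 0.95) = 0.0600/0.1000 = 0.6000
Terminal stock prices: S_uuu = 63.67, S_uud = 57.61, S_udd = 52.12, S_ddd = 47.16
Terminal payoffs (S − K): max(8.669, 0) = 8.669, max(2.606, 0) = 2.606, max(-2.881, 0) = 0, max(-7.844, 0) = 0
Node uu (S = 60.64): V_uu = 1/1.01·[0.6000·8.6694 + 0.4000·2.6056] = 6.1821
Node ud (S = 54.86): V_ud = 1/1.01·[0.6000·2.6056 + 0.4000·0.0000] = 1.5479
Node dd (S = 49.64): V_dd = 1/1.01·[0.6000·0.0000 + 0.4000·0.0000] = 0.0000
Node u (S = 57.75): V_u = 1/1.01·[0.6000·6.1821 + 0.4000·1.5479] = 4.2855
Node d (S = 52.25): V_d = 1/1.01·[0.6000·1.5479 + 0.4000·0.0000] = 0.9195
Node 0 (S = 55): V_0 = 1/1.01·[0.6000·4.2855 + 0.4000·0.9195] = 2.9100

€2.91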